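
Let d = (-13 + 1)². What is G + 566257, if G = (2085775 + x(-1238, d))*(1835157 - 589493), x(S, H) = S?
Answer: 2596633263825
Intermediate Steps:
d = 144 (d = (-12)² = 144)
G = 2596632697568 (G = (2085775 - 1238)*(1835157 - 589493) = 2084537*1245664 = 2596632697568)
G + 566257 = 2596632697568 + 566257 = 2596633263825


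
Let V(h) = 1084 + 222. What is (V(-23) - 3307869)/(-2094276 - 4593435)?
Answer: 3306563/6687711 ≈ 0.49442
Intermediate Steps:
V(h) = 1306
(V(-23) - 3307869)/(-2094276 - 4593435) = (1306 - 3307869)/(-2094276 - 4593435) = -3306563/(-6687711) = -3306563*(-1/6687711) = 3306563/6687711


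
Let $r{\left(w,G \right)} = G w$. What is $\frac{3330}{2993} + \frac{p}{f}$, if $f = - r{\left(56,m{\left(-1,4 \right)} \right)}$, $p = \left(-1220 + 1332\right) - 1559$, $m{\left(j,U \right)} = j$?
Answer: $- \frac{4144391}{167608} \approx -24.727$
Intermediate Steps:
$p = -1447$ ($p = 112 - 1559 = -1447$)
$f = 56$ ($f = - \left(-1\right) 56 = \left(-1\right) \left(-56\right) = 56$)
$\frac{3330}{2993} + \frac{p}{f} = \frac{3330}{2993} - \frac{1447}{56} = - \frac{4144391}{167608}$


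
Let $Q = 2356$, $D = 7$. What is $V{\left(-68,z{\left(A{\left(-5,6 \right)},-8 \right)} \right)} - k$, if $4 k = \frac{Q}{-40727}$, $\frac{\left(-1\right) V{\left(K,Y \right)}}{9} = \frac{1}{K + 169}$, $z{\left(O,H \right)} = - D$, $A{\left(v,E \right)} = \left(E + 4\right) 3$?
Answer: $- \frac{307054}{4113427} \approx -0.074647$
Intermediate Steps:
$A{\left(v,E \right)} = 12 + 3 E$ ($A{\left(v,E \right)} = \left(4 + E\right) 3 = 12 + 3 E$)
$z{\left(O,H \right)} = -7$ ($z{\left(O,H \right)} = \left(-1\right) 7 = -7$)
$V{\left(K,Y \right)} = - \frac{9}{169 + K}$ ($V{\left(K,Y \right)} = - \frac{9}{K + 169} = - \frac{9}{169 + K}$)
$k = - \frac{589}{40727}$ ($k = \frac{2356 \frac{1}{-40727}}{4} = \frac{2356 \left(- \frac{1}{40727}\right)}{4} = \frac{1}{4} \left(- \frac{2356}{40727}\right) = - \frac{589}{40727} \approx -0.014462$)
$V{\left(-68,z{\left(A{\left(-5,6 \right)},-8 \right)} \right)} - k = - \frac{9}{169 - 68} - - \frac{589}{40727} = - \frac{9}{101} + \frac{589}{40727} = - \frac{307054}{4113427}$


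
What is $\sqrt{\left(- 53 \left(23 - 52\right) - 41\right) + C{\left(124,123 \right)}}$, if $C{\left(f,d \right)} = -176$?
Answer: $2 \sqrt{330} \approx 36.332$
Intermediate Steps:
$\sqrt{\left(- 53 \left(23 - 52\right) - 41\right) + C{\left(124,123 \right)}} = \sqrt{\left(- 53 \left(23 - 52\right) - 41\right) - 176} = \sqrt{\left(\left(-53\right) \left(-29\right) - 41\right) - 176} = \sqrt{\left(1537 - 41\right) - 176} = \sqrt{1496 - 176} = \sqrt{1320} = 2 \sqrt{330}$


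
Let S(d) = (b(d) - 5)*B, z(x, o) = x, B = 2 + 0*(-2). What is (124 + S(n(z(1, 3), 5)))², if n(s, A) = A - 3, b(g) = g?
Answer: 13924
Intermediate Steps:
B = 2 (B = 2 + 0 = 2)
n(s, A) = -3 + A
S(d) = -10 + 2*d (S(d) = (d - 5)*2 = (-5 + d)*2 = -10 + 2*d)
(124 + S(n(z(1, 3), 5)))² = (124 + (-10 + 2*(-3 + 5)))² = (124 + (-10 + 2*2))² = (124 + (-10 + 4))² = (124 - 6)² = 118² = 13924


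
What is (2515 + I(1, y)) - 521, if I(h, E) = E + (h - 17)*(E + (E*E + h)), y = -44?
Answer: -28338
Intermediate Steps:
I(h, E) = E + (-17 + h)*(E + h + E**2) (I(h, E) = E + (-17 + h)*(E + (E**2 + h)) = E + (-17 + h)*(E + (h + E**2)) = E + (-17 + h)*(E + h + E**2))
(2515 + I(1, y)) - 521 = (2515 + (1**2 - 17*1 - 17*(-44)**2 - 16*(-44) - 44*1 + 1*(-44)**2)) - 521 = (2515 + (1 - 17 - 17*1936 + 704 - 44 + 1*1936)) - 521 = (2515 + (1 - 17 - 32912 + 704 - 44 + 1936)) - 521 = (2515 - 30332) - 521 = -27817 - 521 = -28338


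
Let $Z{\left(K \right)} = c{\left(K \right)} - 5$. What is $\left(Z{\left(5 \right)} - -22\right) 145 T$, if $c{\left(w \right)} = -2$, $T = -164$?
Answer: $-356700$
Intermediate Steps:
$Z{\left(K \right)} = -7$ ($Z{\left(K \right)} = -2 - 5 = -7$)
$\left(Z{\left(5 \right)} - -22\right) 145 T = \left(-7 - -22\right) 145 \left(-164\right) = \left(-7 + 22\right) 145 \left(-164\right) = 15 \cdot 145 \left(-164\right) = 2175 \left(-164\right) = -356700$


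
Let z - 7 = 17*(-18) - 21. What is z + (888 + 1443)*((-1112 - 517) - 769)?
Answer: -5590058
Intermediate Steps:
z = -320 (z = 7 + (17*(-18) - 21) = 7 + (-306 - 21) = 7 - 327 = -320)
z + (888 + 1443)*((-1112 - 517) - 769) = -320 + (888 + 1443)*((-1112 - 517) - 769) = -320 + 2331*(-1629 - 769) = -320 + 2331*(-2398) = -320 - 5589738 = -5590058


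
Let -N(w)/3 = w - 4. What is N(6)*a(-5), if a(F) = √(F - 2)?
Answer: -6*I*√7 ≈ -15.875*I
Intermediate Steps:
a(F) = √(-2 + F)
N(w) = 12 - 3*w (N(w) = -3*(w - 4) = -3*(-4 + w) = 12 - 3*w)
N(6)*a(-5) = (12 - 3*6)*√(-2 - 5) = (12 - 18)*√(-7) = -6*I*√7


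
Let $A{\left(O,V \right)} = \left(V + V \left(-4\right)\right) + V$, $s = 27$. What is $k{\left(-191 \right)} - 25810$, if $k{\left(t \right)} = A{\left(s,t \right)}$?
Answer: $-25428$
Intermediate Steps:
$A{\left(O,V \right)} = - 2 V$ ($A{\left(O,V \right)} = \left(V - 4 V\right) + V = - 3 V + V = - 2 V$)
$k{\left(t \right)} = - 2 t$
$k{\left(-191 \right)} - 25810 = \left(-2\right) \left(-191\right) - 25810 = 382 - 25810 = -25428$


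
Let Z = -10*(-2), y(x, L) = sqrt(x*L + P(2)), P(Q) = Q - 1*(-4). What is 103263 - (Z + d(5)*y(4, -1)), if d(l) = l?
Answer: 103243 - 5*sqrt(2) ≈ 1.0324e+5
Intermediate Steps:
P(Q) = 4 + Q (P(Q) = Q + 4 = 4 + Q)
y(x, L) = sqrt(6 + L*x) (y(x, L) = sqrt(x*L + (4 + 2)) = sqrt(L*x + 6) = sqrt(6 + L*x))
Z = 20
103263 - (Z + d(5)*y(4, -1)) = 103263 - (20 + 5*sqrt(6 - 1*4)) = 103263 - (20 + 5*sqrt(6 - 4)) = 103263 - (20 + 5*sqrt(2)) = 103263 + (-20 - 5*sqrt(2)) = 103243 - 5*sqrt(2)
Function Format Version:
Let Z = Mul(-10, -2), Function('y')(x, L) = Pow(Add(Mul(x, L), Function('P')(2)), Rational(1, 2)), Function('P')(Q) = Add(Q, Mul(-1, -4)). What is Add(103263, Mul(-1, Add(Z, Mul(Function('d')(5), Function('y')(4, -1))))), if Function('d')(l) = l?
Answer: Add(103243, Mul(-5, Pow(2, Rational(1, 2)))) ≈ 1.0324e+5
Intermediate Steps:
Function('P')(Q) = Add(4, Q) (Function('P')(Q) = Add(Q, 4) = Add(4, Q))
Function('y')(x, L) = Pow(Add(6, Mul(L, x)), Rational(1, 2)) (Function('y')(x, L) = Pow(Add(Mul(x, L), Add(4, 2)), Rational(1, 2)) = Pow(Add(Mul(L, x), 6), Rational(1, 2)) = Pow(Add(6, Mul(L, x)), Rational(1, 2)))
Z = 20
Add(103263, Mul(-1, Add(Z, Mul(Function('d')(5), Function('y')(4, -1))))) = Add(103263, Mul(-1, Add(20, Mul(5, Pow(Add(6, Mul(-1, 4)), Rational(1, 2)))))) = Add(103263, Mul(-1, Add(20, Mul(5, Pow(Add(6, -4), Rational(1, 2)))))) = Add(103263, Mul(-1, Add(20, Mul(5, Pow(2, Rational(1, 2)))))) = Add(103263, Add(-20, Mul(-5, Pow(2, Rational(1, 2))))) = Add(103243, Mul(-5, Pow(2, Rational(1, 2))))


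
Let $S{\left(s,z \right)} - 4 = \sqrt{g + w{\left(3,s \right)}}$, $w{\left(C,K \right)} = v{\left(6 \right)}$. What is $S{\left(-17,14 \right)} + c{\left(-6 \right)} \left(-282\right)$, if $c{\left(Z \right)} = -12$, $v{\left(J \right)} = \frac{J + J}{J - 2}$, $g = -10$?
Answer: $3388 + i \sqrt{7} \approx 3388.0 + 2.6458 i$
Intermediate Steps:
$v{\left(J \right)} = \frac{2 J}{-2 + J}$
$w{\left(C,K \right)} = 3$ ($w{\left(C,K \right)} = 2 \cdot 6 \frac{1}{-2 + 6} = 2 \cdot 6 \cdot \frac{1}{4} = 3$)
$S{\left(s,z \right)} = 4 + i \sqrt{7}$ ($S{\left(s,z \right)} = 4 + \sqrt{-10 + 3} = 4 + \sqrt{-7} = 4 + i \sqrt{7}$)
$S{\left(-17,14 \right)} + c{\left(-6 \right)} \left(-282\right) = \left(4 + i \sqrt{7}\right) - -3384 = \left(4 + i \sqrt{7}\right) + 3384 = 3388 + i \sqrt{7}$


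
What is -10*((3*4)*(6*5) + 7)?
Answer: -3670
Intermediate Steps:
-10*((3*4)*(6*5) + 7) = -10*(12*30 + 7) = -10*(360 + 7) = -10*367 = -3670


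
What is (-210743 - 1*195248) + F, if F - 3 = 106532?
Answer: -299456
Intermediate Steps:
F = 106535 (F = 3 + 106532 = 106535)
(-210743 - 1*195248) + F = (-210743 - 1*195248) + 106535 = (-210743 - 195248) + 106535 = -405991 + 106535 = -299456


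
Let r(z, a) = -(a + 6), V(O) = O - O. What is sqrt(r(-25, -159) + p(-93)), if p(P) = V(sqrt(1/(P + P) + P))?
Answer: 3*sqrt(17) ≈ 12.369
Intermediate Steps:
V(O) = 0
r(z, a) = -6 - a (r(z, a) = -(6 + a) = -6 - a)
p(P) = 0
sqrt(r(-25, -159) + p(-93)) = sqrt((-6 - 1*(-159)) + 0) = sqrt((-6 + 159) + 0) = sqrt(153 + 0) = sqrt(153) = 3*sqrt(17)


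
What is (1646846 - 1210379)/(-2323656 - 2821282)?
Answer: -436467/5144938 ≈ -0.084834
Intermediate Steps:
(1646846 - 1210379)/(-2323656 - 2821282) = 436467/(-5144938) = 436467*(-1/5144938) = -436467/5144938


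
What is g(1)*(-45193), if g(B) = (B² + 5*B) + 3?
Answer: -406737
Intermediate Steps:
g(B) = 3 + B² + 5*B
g(1)*(-45193) = (3 + 1² + 5*1)*(-45193) = (3 + 1 + 5)*(-45193) = 9*(-45193) = -406737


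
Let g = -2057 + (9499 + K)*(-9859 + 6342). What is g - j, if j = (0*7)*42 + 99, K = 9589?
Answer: -67134652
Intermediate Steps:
j = 99 (j = 0*42 + 99 = 0 + 99 = 99)
g = -67134553 (g = -2057 + (9499 + 9589)*(-9859 + 6342) = -2057 + 19088*(-3517) = -2057 - 67132496 = -67134553)
g - j = -67134553 - 1*99 = -67134553 - 99 = -67134652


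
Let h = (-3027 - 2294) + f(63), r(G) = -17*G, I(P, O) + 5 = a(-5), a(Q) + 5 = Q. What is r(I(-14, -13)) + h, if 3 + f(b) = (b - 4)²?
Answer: -1588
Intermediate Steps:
a(Q) = -5 + Q
I(P, O) = -15 (I(P, O) = -5 + (-5 - 5) = -5 - 10 = -15)
f(b) = -3 + (-4 + b)² (f(b) = -3 + (b - 4)² = -3 + (-4 + b)²)
h = -1843 (h = (-3027 - 2294) + (-3 + (-4 + 63)²) = -5321 + (-3 + 59²) = -5321 + (-3 + 3481) = -5321 + 3478 = -1843)
r(I(-14, -13)) + h = -17*(-15) - 1843 = 255 - 1843 = -1588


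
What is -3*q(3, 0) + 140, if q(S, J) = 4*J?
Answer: 140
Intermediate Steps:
-3*q(3, 0) + 140 = -12*0 + 140 = -3*0 + 140 = 0 + 140 = 140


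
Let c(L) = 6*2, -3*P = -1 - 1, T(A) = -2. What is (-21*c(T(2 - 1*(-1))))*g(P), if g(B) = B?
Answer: -168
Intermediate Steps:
P = ⅔ (P = -(-1 - 1)/3 = -⅓*(-2) = ⅔ ≈ 0.66667)
c(L) = 12
(-21*c(T(2 - 1*(-1))))*g(P) = -21*12*(⅔) = -252*⅔ = -168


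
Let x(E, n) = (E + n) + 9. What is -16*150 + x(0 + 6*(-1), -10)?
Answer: -2407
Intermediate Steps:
x(E, n) = 9 + E + n
-16*150 + x(0 + 6*(-1), -10) = -16*150 + (9 + (0 + 6*(-1)) - 10) = -2400 + (9 + (0 - 6) - 10) = -2400 + (9 - 6 - 10) = -2400 - 7 = -2407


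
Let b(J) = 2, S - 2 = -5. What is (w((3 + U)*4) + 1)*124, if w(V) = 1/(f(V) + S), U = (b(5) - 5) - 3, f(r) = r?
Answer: 1736/15 ≈ 115.73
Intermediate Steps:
S = -3 (S = 2 - 5 = -3)
U = -6 (U = (2 - 5) - 3 = -3 - 3 = -6)
w(V) = 1/(-3 + V) (w(V) = 1/(V - 3) = 1/(-3 + V))
(w((3 + U)*4) + 1)*124 = (1/(-3 + (3 - 6)*4) + 1)*124 = (1/(-3 - 3*4) + 1)*124 = (1/(-3 - 12) + 1)*124 = (1/(-15) + 1)*124 = (-1/15 + 1)*124 = (14/15)*124 = 1736/15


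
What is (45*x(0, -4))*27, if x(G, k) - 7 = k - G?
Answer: 3645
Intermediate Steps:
x(G, k) = 7 + k - G (x(G, k) = 7 + (k - G) = 7 + k - G)
(45*x(0, -4))*27 = (45*(7 - 4 - 1*0))*27 = (45*(7 - 4 + 0))*27 = (45*3)*27 = 135*27 = 3645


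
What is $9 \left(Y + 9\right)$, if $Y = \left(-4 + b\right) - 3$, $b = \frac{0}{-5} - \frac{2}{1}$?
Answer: $0$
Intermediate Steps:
$b = -2$ ($b = 0 \left(- \frac{1}{5}\right) - 2 = 0 - 2 = -2$)
$Y = -9$ ($Y = \left(-4 - 2\right) - 3 = -6 - 3 = -9$)
$9 \left(Y + 9\right) = 9 \left(-9 + 9\right) = 9 \cdot 0 = 0$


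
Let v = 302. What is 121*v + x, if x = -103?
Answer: 36439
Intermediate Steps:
121*v + x = 121*302 - 103 = 36542 - 103 = 36439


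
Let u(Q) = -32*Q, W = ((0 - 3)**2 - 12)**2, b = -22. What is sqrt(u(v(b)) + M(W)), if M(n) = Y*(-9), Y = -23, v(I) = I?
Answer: sqrt(911) ≈ 30.183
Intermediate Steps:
W = 9 (W = ((-3)**2 - 12)**2 = (9 - 12)**2 = (-3)**2 = 9)
M(n) = 207 (M(n) = -23*(-9) = 207)
sqrt(u(v(b)) + M(W)) = sqrt(-32*(-22) + 207) = sqrt(704 + 207) = sqrt(911)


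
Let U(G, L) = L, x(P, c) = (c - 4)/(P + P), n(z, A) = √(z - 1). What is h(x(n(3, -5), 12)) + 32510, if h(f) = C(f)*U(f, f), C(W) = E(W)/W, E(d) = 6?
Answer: 32516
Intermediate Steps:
n(z, A) = √(-1 + z)
x(P, c) = (-4 + c)/(2*P) (x(P, c) = (-4 + c)/((2*P)) = (-4 + c)*(1/(2*P)) = (-4 + c)/(2*P))
C(W) = 6/W
h(f) = 6 (h(f) = (6/f)*f = 6)
h(x(n(3, -5), 12)) + 32510 = 6 + 32510 = 32516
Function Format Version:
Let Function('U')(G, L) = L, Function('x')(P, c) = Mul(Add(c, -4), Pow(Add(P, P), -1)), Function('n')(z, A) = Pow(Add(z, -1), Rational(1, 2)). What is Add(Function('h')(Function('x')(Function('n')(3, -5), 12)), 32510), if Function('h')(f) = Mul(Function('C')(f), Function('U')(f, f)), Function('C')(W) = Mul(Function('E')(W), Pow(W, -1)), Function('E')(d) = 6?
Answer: 32516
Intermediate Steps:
Function('n')(z, A) = Pow(Add(-1, z), Rational(1, 2))
Function('x')(P, c) = Mul(Rational(1, 2), Pow(P, -1), Add(-4, c)) (Function('x')(P, c) = Mul(Add(-4, c), Pow(Mul(2, P), -1)) = Mul(Add(-4, c), Mul(Rational(1, 2), Pow(P, -1))) = Mul(Rational(1, 2), Pow(P, -1), Add(-4, c)))
Function('C')(W) = Mul(6, Pow(W, -1))
Function('h')(f) = 6 (Function('h')(f) = Mul(Mul(6, Pow(f, -1)), f) = 6)
Add(Function('h')(Function('x')(Function('n')(3, -5), 12)), 32510) = Add(6, 32510) = 32516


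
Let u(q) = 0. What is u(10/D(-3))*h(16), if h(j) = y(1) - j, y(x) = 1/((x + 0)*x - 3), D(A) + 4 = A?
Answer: 0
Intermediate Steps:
D(A) = -4 + A
y(x) = 1/(-3 + x**2) (y(x) = 1/(x*x - 3) = 1/(x**2 - 3) = 1/(-3 + x**2))
h(j) = -1/2 - j (h(j) = 1/(-3 + 1**2) - j = 1/(-3 + 1) - j = 1/(-2) - j = -1/2 - j)
u(10/D(-3))*h(16) = 0*(-1/2 - 1*16) = 0*(-1/2 - 16) = 0*(-33/2) = 0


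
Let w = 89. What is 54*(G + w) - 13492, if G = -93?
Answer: -13708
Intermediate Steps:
54*(G + w) - 13492 = 54*(-93 + 89) - 13492 = 54*(-4) - 13492 = -216 - 13492 = -13708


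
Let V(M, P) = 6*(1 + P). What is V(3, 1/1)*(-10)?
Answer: -120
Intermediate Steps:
V(M, P) = 6 + 6*P
V(3, 1/1)*(-10) = (6 + 6/1)*(-10) = (6 + 6*1)*(-10) = (6 + 6)*(-10) = 12*(-10) = -120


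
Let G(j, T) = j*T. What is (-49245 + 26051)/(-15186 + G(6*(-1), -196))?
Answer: 11597/7005 ≈ 1.6555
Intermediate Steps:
G(j, T) = T*j
(-49245 + 26051)/(-15186 + G(6*(-1), -196)) = (-49245 + 26051)/(-15186 - 1176*(-1)) = -23194/(-15186 - 196*(-6)) = -23194/(-15186 + 1176) = -23194/(-14010) = -23194*(-1/14010) = 11597/7005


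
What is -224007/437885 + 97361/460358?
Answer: -163047151/543352730 ≈ -0.30008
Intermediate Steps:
-224007/437885 + 97361/460358 = -224007*1/437885 + 97361*(1/460358) = -32001/62555 + 1837/8686 = -163047151/543352730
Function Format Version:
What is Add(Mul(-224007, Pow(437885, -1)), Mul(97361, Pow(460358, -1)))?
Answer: Rational(-163047151, 543352730) ≈ -0.30008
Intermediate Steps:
Add(Mul(-224007, Pow(437885, -1)), Mul(97361, Pow(460358, -1))) = Add(Mul(-224007, Rational(1, 437885)), Mul(97361, Rational(1, 460358))) = Add(Rational(-32001, 62555), Rational(1837, 8686)) = Rational(-163047151, 543352730)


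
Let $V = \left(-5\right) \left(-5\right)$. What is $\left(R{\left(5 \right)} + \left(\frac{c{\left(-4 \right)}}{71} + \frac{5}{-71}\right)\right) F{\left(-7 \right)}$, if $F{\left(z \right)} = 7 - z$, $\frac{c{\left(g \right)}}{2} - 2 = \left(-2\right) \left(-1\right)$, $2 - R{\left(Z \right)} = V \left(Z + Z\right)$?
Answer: $- \frac{246470}{71} \approx -3471.4$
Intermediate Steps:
$V = 25$
$R{\left(Z \right)} = 2 - 50 Z$ ($R{\left(Z \right)} = 2 - 25 \left(Z + Z\right) = 2 - 25 \cdot 2 Z = 2 - 50 Z$)
$c{\left(g \right)} = 8$ ($c{\left(g \right)} = 4 + 2 \left(\left(-2\right) \left(-1\right)\right) = 4 + 2 \cdot 2 = 4 + 4 = 8$)
$\left(R{\left(5 \right)} + \left(\frac{c{\left(-4 \right)}}{71} + \frac{5}{-71}\right)\right) F{\left(-7 \right)} = \left(\left(2 - 250\right) + \left(\frac{8}{71} + \frac{5}{-71}\right)\right) \left(7 - -7\right) = \left(\left(2 - 250\right) + \left(8 \cdot \frac{1}{71} + 5 \left(- \frac{1}{71}\right)\right)\right) \left(7 + 7\right) = \left(-248 + \left(\frac{8}{71} - \frac{5}{71}\right)\right) 14 = \left(-248 + \frac{3}{71}\right) 14 = \left(- \frac{17605}{71}\right) 14 = - \frac{246470}{71}$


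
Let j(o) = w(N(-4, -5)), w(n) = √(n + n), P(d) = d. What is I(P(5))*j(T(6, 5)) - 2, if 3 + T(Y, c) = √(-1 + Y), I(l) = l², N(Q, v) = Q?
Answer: -2 + 50*I*√2 ≈ -2.0 + 70.711*I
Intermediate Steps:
w(n) = √2*√n (w(n) = √(2*n) = √2*√n)
T(Y, c) = -3 + √(-1 + Y)
j(o) = 2*I*√2 (j(o) = √2*√(-4) = √2*(2*I) = 2*I*√2)
I(P(5))*j(T(6, 5)) - 2 = 5²*(2*I*√2) - 2 = 25*(2*I*√2) - 2 = 50*I*√2 - 2 = -2 + 50*I*√2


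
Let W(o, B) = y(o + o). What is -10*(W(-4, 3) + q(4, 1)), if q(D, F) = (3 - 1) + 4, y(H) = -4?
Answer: -20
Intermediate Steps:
W(o, B) = -4
q(D, F) = 6 (q(D, F) = 2 + 4 = 6)
-10*(W(-4, 3) + q(4, 1)) = -10*(-4 + 6) = -10*2 = -20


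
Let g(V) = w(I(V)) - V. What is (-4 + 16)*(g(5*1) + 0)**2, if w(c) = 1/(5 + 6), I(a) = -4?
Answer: 34992/121 ≈ 289.19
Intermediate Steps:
w(c) = 1/11
g(V) = 1/11 - V
(-4 + 16)*(g(5*1) + 0)**2 = (-4 + 16)*((1/11 - 5) + 0)**2 = 12*((1/11 - 1*5) + 0)**2 = 12*((1/11 - 5) + 0)**2 = 12*(-54/11 + 0)**2 = 12*(-54/11)**2 = 12*(2916/121) = 34992/121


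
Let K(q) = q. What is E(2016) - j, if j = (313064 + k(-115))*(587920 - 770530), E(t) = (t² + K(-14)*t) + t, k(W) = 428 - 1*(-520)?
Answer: 57345769368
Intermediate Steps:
k(W) = 948 (k(W) = 428 + 520 = 948)
E(t) = t² - 13*t (E(t) = (t² - 14*t) + t = t² - 13*t)
j = -57341731320 (j = (313064 + 948)*(587920 - 770530) = 314012*(-182610) = -57341731320)
E(2016) - j = 2016*(-13 + 2016) - 1*(-57341731320) = 2016*2003 + 57341731320 = 4038048 + 57341731320 = 57345769368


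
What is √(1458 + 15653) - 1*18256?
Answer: -18256 + √17111 ≈ -18125.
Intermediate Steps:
√(1458 + 15653) - 1*18256 = √17111 - 18256 = -18256 + √17111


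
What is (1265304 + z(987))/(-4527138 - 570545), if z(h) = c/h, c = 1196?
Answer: -1248856244/5031413121 ≈ -0.24821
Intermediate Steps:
z(h) = 1196/h
(1265304 + z(987))/(-4527138 - 570545) = (1265304 + 1196/987)/(-4527138 - 570545) = (1265304 + 1196*(1/987))/(-5097683) = (1265304 + 1196/987)*(-1/5097683) = (1248856244/987)*(-1/5097683) = -1248856244/5031413121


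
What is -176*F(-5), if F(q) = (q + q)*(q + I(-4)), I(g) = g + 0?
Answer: -15840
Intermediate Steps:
I(g) = g
F(q) = 2*q*(-4 + q) (F(q) = (q + q)*(q - 4) = (2*q)*(-4 + q) = 2*q*(-4 + q))
-176*F(-5) = -352*(-5)*(-4 - 5) = -352*(-5)*(-9) = -176*90 = -15840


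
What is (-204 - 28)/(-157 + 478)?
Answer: -232/321 ≈ -0.72274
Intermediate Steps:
(-204 - 28)/(-157 + 478) = -232/321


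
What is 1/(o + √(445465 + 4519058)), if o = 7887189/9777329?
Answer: -25705213912727/158196428203634576774 + 95596162374241*√4964523/474589284610903730322 ≈ 0.00044865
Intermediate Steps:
o = 7887189/9777329 (o = 7887189*(1/9777329) = 7887189/9777329 ≈ 0.80668)
1/(o + √(445465 + 4519058)) = 1/(7887189/9777329 + √(445465 + 4519058)) = 1/(7887189/9777329 + √4964523)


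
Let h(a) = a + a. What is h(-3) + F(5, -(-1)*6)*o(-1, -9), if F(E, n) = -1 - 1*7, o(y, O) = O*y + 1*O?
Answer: -6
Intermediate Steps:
h(a) = 2*a
o(y, O) = O + O*y (o(y, O) = O*y + O = O + O*y)
F(E, n) = -8 (F(E, n) = -1 - 7 = -8)
h(-3) + F(5, -(-1)*6)*o(-1, -9) = 2*(-3) - (-72)*(1 - 1) = -6 - (-72)*0 = -6 - 8*0 = -6 + 0 = -6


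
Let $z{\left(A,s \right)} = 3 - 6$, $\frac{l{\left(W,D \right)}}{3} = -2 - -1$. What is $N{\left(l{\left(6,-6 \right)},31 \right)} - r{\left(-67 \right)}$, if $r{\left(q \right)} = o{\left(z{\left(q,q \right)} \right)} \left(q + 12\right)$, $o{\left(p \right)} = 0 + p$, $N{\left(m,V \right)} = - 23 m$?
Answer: $-96$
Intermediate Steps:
$l{\left(W,D \right)} = -3$ ($l{\left(W,D \right)} = 3 \left(-2 - -1\right) = 3 \left(-2 + 1\right) = 3 \left(-1\right) = -3$)
$z{\left(A,s \right)} = -3$ ($z{\left(A,s \right)} = 3 - 6 = -3$)
$o{\left(p \right)} = p$
$r{\left(q \right)} = -36 - 3 q$ ($r{\left(q \right)} = - 3 \left(q + 12\right) = - 3 \left(12 + q\right) = -36 - 3 q$)
$N{\left(l{\left(6,-6 \right)},31 \right)} - r{\left(-67 \right)} = \left(-23\right) \left(-3\right) - \left(-36 - -201\right) = 69 - \left(-36 + 201\right) = 69 - 165 = -96$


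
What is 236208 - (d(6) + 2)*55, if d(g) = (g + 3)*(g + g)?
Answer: 230158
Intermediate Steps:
d(g) = 2*g*(3 + g) (d(g) = (3 + g)*(2*g) = 2*g*(3 + g))
236208 - (d(6) + 2)*55 = 236208 - (2*6*(3 + 6) + 2)*55 = 236208 - (2*6*9 + 2)*55 = 236208 - (108 + 2)*55 = 236208 - 110*55 = 236208 - 1*6050 = 236208 - 6050 = 230158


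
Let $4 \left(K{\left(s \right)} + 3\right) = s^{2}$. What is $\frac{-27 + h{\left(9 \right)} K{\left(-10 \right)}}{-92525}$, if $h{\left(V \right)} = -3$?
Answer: $\frac{93}{92525} \approx 0.0010051$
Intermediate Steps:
$K{\left(s \right)} = -3 + \frac{s^{2}}{4}$
$\frac{-27 + h{\left(9 \right)} K{\left(-10 \right)}}{-92525} = \frac{-27 - 3 \left(-3 + \frac{\left(-10\right)^{2}}{4}\right)}{-92525} = \left(-27 - 3 \left(-3 + \frac{1}{4} \cdot 100\right)\right) \left(- \frac{1}{92525}\right) = \left(-27 - 3 \left(-3 + 25\right)\right) \left(- \frac{1}{92525}\right) = \left(-27 - 66\right) \left(- \frac{1}{92525}\right) = \left(-93\right) \left(- \frac{1}{92525}\right) = \frac{93}{92525}$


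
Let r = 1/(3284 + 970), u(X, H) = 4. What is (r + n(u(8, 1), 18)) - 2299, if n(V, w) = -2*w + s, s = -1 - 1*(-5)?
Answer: -9916073/4254 ≈ -2331.0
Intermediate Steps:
s = 4 (s = -1 + 5 = 4)
r = 1/4254 ≈ 0.00023507
n(V, w) = 4 - 2*w (n(V, w) = -2*w + 4 = 4 - 2*w)
(r + n(u(8, 1), 18)) - 2299 = (1/4254 + (4 - 2*18)) - 2299 = (1/4254 + (4 - 36)) - 2299 = (1/4254 - 32) - 2299 = -136127/4254 - 2299 = -9916073/4254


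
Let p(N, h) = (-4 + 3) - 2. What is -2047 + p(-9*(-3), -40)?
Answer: -2050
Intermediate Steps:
p(N, h) = -3 (p(N, h) = -1 - 2 = -3)
-2047 + p(-9*(-3), -40) = -2047 - 3 = -2050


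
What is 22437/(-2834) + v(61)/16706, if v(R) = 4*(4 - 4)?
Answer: -22437/2834 ≈ -7.9171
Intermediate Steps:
v(R) = 0 (v(R) = 4*0 = 0)
22437/(-2834) + v(61)/16706 = 22437/(-2834) + 0/16706 = 22437*(-1/2834) + 0*(1/16706) = -22437/2834 + 0 = -22437/2834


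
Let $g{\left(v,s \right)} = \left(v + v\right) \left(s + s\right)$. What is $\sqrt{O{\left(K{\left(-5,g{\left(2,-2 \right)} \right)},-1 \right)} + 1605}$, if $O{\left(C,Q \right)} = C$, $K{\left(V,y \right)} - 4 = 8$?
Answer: $7 \sqrt{33} \approx 40.212$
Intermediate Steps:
$g{\left(v,s \right)} = 4 s v$ ($g{\left(v,s \right)} = 2 v 2 s = 4 s v$)
$K{\left(V,y \right)} = 12$ ($K{\left(V,y \right)} = 4 + 8 = 12$)
$\sqrt{O{\left(K{\left(-5,g{\left(2,-2 \right)} \right)},-1 \right)} + 1605} = \sqrt{12 + 1605} = \sqrt{1617} = 7 \sqrt{33}$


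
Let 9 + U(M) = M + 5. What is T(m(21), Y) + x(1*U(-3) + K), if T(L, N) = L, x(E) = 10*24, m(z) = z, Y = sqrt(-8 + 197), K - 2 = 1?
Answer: 261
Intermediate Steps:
K = 3 (K = 2 + 1 = 3)
Y = 3*sqrt(21) (Y = sqrt(189) = 3*sqrt(21) ≈ 13.748)
U(M) = -4 + M (U(M) = -9 + (M + 5) = -9 + (5 + M) = -4 + M)
x(E) = 240
T(m(21), Y) + x(1*U(-3) + K) = 21 + 240 = 261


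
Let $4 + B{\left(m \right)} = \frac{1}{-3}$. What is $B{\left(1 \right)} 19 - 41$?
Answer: $- \frac{370}{3} \approx -123.33$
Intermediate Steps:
$B{\left(m \right)} = - \frac{13}{3}$ ($B{\left(m \right)} = -4 + \frac{1}{-3} = -4 - \frac{1}{3} = - \frac{13}{3}$)
$B{\left(1 \right)} 19 - 41 = \left(- \frac{13}{3}\right) 19 - 41 = - \frac{247}{3} - 41 = - \frac{370}{3}$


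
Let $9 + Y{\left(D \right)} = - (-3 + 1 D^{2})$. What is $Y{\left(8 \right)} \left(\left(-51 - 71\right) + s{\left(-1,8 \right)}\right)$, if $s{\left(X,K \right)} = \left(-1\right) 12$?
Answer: $9380$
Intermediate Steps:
$s{\left(X,K \right)} = -12$
$Y{\left(D \right)} = -6 - D^{2}$ ($Y{\left(D \right)} = -9 - \left(-3 + 1 D^{2}\right) = -9 - \left(-3 + D^{2}\right) = -6 - D^{2}$)
$Y{\left(8 \right)} \left(\left(-51 - 71\right) + s{\left(-1,8 \right)}\right) = \left(-6 - 8^{2}\right) \left(\left(-51 - 71\right) - 12\right) = \left(-6 - 64\right) \left(\left(-51 - 71\right) - 12\right) = \left(-6 - 64\right) \left(-122 - 12\right) = \left(-70\right) \left(-134\right) = 9380$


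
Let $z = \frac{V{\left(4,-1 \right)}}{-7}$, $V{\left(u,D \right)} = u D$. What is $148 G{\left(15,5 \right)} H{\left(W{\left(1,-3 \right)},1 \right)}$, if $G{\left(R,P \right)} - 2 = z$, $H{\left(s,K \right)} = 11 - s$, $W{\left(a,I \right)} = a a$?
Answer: $\frac{26640}{7} \approx 3805.7$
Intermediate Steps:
$W{\left(a,I \right)} = a^{2}$
$V{\left(u,D \right)} = D u$
$z = \frac{4}{7}$ ($z = \frac{\left(-1\right) 4}{-7} = \left(-4\right) \left(- \frac{1}{7}\right) = \frac{4}{7} \approx 0.57143$)
$G{\left(R,P \right)} = \frac{18}{7}$ ($G{\left(R,P \right)} = 2 + \frac{4}{7} = \frac{18}{7}$)
$148 G{\left(15,5 \right)} H{\left(W{\left(1,-3 \right)},1 \right)} = 148 \cdot \frac{18}{7} \left(11 - 1^{2}\right) = \frac{2664 \left(11 - 1\right)}{7} = \frac{2664}{7} \cdot 10 = \frac{26640}{7}$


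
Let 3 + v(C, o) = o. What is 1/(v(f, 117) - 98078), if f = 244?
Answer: -1/97964 ≈ -1.0208e-5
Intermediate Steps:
v(C, o) = -3 + o
1/(v(f, 117) - 98078) = 1/((-3 + 117) - 98078) = 1/(114 - 98078) = 1/(-97964) = -1/97964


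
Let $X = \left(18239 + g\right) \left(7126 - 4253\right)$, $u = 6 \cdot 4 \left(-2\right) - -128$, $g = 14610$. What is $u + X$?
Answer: $94375257$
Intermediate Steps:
$u = 80$ ($u = 24 \left(-2\right) + 128 = -48 + 128 = 80$)
$X = 94375177$ ($X = \left(18239 + 14610\right) \left(7126 - 4253\right) = 32849 \cdot 2873 = 94375177$)
$u + X = 80 + 94375177 = 94375257$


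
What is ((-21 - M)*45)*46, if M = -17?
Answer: -8280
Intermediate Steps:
((-21 - M)*45)*46 = ((-21 - 1*(-17))*45)*46 = ((-21 + 17)*45)*46 = -4*45*46 = -180*46 = -8280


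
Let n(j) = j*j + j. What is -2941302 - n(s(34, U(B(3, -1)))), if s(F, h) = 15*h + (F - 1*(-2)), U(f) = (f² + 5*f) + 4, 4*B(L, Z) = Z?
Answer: -754558329/256 ≈ -2.9475e+6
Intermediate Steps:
B(L, Z) = Z/4
U(f) = 4 + f² + 5*f
s(F, h) = 2 + F + 15*h (s(F, h) = 15*h + (F + 2) = 15*h + (2 + F) = 2 + F + 15*h)
n(j) = j + j² (n(j) = j² + j = j + j²)
-2941302 - n(s(34, U(B(3, -1)))) = -2941302 - (2 + 34 + 15*(4 + ((¼)*(-1))² + 5*((¼)*(-1))))*(1 + (2 + 34 + 15*(4 + ((¼)*(-1))² + 5*((¼)*(-1))))) = -2941302 - (2 + 34 + 15*(4 + (-¼)² + 5*(-¼)))*(1 + (2 + 34 + 15*(4 + (-¼)² + 5*(-¼)))) = -2941302 - (2 + 34 + 15*(4 + 1/16 - 5/4))*(1 + (2 + 34 + 15*(4 + 1/16 - 5/4))) = -2941302 - (2 + 34 + 15*(45/16))*(1 + (2 + 34 + 15*(45/16))) = -2941302 - (2 + 34 + 675/16)*(1 + (2 + 34 + 675/16)) = -2941302 - 1251*(1 + 1251/16)/16 = -2941302 - 1251*1267/(16*16) = -2941302 - 1*1585017/256 = -2941302 - 1585017/256 = -754558329/256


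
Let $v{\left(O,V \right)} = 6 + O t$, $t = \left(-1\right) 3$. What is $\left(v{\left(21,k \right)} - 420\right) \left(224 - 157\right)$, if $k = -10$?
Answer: $-31959$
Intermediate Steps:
$t = -3$
$v{\left(O,V \right)} = 6 - 3 O$ ($v{\left(O,V \right)} = 6 + O \left(-3\right) = 6 - 3 O$)
$\left(v{\left(21,k \right)} - 420\right) \left(224 - 157\right) = \left(\left(6 - 63\right) - 420\right) \left(224 - 157\right) = \left(\left(6 - 63\right) - 420\right) 67 = \left(-57 - 420\right) 67 = \left(-477\right) 67 = -31959$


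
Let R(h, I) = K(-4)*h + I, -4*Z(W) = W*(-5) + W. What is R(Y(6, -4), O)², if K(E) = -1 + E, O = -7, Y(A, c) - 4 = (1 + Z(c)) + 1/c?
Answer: 1849/16 ≈ 115.56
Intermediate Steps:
Z(W) = W (Z(W) = -(W*(-5) + W)/4 = -(-5*W + W)/4 = -(-1)*W = W)
Y(A, c) = 5 + c + 1/c (Y(A, c) = 4 + ((1 + c) + 1/c) = 4 + (1 + c + 1/c) = 5 + c + 1/c)
R(h, I) = I - 5*h (R(h, I) = (-1 - 4)*h + I = -5*h + I = I - 5*h)
R(Y(6, -4), O)² = (-7 - 5*(5 - 4 + 1/(-4)))² = (-7 - 5*(5 - 4 - ¼))² = (-7 - 5*¾)² = (-7 - 15/4)² = (-43/4)² = 1849/16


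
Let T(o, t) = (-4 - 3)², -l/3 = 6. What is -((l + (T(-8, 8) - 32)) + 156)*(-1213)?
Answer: 188015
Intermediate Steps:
l = -18 (l = -3*6 = -18)
T(o, t) = 49 (T(o, t) = (-7)² = 49)
-((l + (T(-8, 8) - 32)) + 156)*(-1213) = -((-18 + (49 - 32)) + 156)*(-1213) = -((-18 + 17) + 156)*(-1213) = -(-1 + 156)*(-1213) = -155*(-1213) = -1*(-188015) = 188015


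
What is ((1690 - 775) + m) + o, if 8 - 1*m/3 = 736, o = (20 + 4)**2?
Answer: -693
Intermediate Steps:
o = 576 (o = 24**2 = 576)
m = -2184 (m = 24 - 3*736 = 24 - 2208 = -2184)
((1690 - 775) + m) + o = ((1690 - 775) - 2184) + 576 = (915 - 2184) + 576 = -1269 + 576 = -693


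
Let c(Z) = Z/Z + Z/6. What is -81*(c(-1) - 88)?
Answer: 14121/2 ≈ 7060.5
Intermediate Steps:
c(Z) = 1 + Z/6 (c(Z) = 1 + Z*(1/6) = 1 + Z/6)
-81*(c(-1) - 88) = -81*((1 + (1/6)*(-1)) - 88) = -81*((1 - 1/6) - 88) = -81*(5/6 - 88) = -81*(-523/6) = 14121/2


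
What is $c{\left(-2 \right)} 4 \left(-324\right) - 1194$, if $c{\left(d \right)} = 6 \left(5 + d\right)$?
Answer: $-24522$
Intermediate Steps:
$c{\left(d \right)} = 30 + 6 d$
$c{\left(-2 \right)} 4 \left(-324\right) - 1194 = \left(30 + 6 \left(-2\right)\right) 4 \left(-324\right) - 1194 = \left(30 - 12\right) \left(-1296\right) - 1194 = 18 \left(-1296\right) - 1194 = -23328 - 1194 = -24522$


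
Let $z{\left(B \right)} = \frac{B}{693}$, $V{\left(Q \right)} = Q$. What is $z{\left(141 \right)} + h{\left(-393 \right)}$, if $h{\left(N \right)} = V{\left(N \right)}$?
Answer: $- \frac{90736}{231} \approx -392.8$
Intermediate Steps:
$z{\left(B \right)} = \frac{B}{693}$ ($z{\left(B \right)} = B \frac{1}{693} = \frac{B}{693}$)
$h{\left(N \right)} = N$
$z{\left(141 \right)} + h{\left(-393 \right)} = \frac{1}{693} \cdot 141 - 393 = \frac{47}{231} - 393 = - \frac{90736}{231}$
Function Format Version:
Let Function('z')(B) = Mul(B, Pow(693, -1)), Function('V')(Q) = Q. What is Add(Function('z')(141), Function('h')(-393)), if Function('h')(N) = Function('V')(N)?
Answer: Rational(-90736, 231) ≈ -392.80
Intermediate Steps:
Function('z')(B) = Mul(Rational(1, 693), B) (Function('z')(B) = Mul(B, Rational(1, 693)) = Mul(Rational(1, 693), B))
Function('h')(N) = N
Add(Function('z')(141), Function('h')(-393)) = Add(Mul(Rational(1, 693), 141), -393) = Add(Rational(47, 231), -393) = Rational(-90736, 231)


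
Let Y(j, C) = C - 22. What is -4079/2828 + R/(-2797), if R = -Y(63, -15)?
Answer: -11513599/7909916 ≈ -1.4556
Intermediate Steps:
Y(j, C) = -22 + C
R = 37 (R = -(-22 - 15) = -1*(-37) = 37)
-4079/2828 + R/(-2797) = -4079/2828 + 37/(-2797) = -4079*1/2828 + 37*(-1/2797) = -4079/2828 - 37/2797 = -11513599/7909916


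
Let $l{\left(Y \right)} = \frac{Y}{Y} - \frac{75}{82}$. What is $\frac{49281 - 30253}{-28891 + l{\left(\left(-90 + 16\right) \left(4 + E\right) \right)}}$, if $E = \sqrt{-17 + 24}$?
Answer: $- \frac{1560296}{2369055} \approx -0.65862$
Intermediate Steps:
$E = \sqrt{7} \approx 2.6458$
$l{\left(Y \right)} = \frac{7}{82}$ ($l{\left(Y \right)} = 1 - \frac{75}{82} = \frac{7}{82}$)
$\frac{49281 - 30253}{-28891 + l{\left(\left(-90 + 16\right) \left(4 + E\right) \right)}} = \frac{49281 - 30253}{-28891 + \frac{7}{82}} = \frac{19028}{- \frac{2369055}{82}} = 19028 \left(- \frac{82}{2369055}\right) = - \frac{1560296}{2369055}$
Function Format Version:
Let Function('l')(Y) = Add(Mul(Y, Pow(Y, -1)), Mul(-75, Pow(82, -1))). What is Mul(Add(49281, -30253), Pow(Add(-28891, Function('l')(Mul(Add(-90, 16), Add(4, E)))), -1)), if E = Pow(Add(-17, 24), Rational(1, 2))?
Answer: Rational(-1560296, 2369055) ≈ -0.65862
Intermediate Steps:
E = Pow(7, Rational(1, 2)) ≈ 2.6458
Function('l')(Y) = Rational(7, 82) (Function('l')(Y) = Add(1, Mul(-75, Rational(1, 82))) = Add(1, Rational(-75, 82)) = Rational(7, 82))
Mul(Add(49281, -30253), Pow(Add(-28891, Function('l')(Mul(Add(-90, 16), Add(4, E)))), -1)) = Mul(Add(49281, -30253), Pow(Add(-28891, Rational(7, 82)), -1)) = Mul(19028, Pow(Rational(-2369055, 82), -1)) = Mul(19028, Rational(-82, 2369055)) = Rational(-1560296, 2369055)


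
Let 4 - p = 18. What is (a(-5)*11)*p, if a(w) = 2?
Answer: -308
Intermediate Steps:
p = -14 (p = 4 - 1*18 = 4 - 18 = -14)
(a(-5)*11)*p = (2*11)*(-14) = 22*(-14) = -308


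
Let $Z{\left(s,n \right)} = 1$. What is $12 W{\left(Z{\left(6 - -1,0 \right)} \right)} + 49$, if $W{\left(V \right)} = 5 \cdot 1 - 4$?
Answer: $61$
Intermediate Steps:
$W{\left(V \right)} = 1$ ($W{\left(V \right)} = 5 - 4 = 1$)
$12 W{\left(Z{\left(6 - -1,0 \right)} \right)} + 49 = 12 \cdot 1 + 49 = 12 + 49 = 61$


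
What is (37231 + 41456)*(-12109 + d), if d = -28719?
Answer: -3212632836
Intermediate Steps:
(37231 + 41456)*(-12109 + d) = (37231 + 41456)*(-12109 - 28719) = 78687*(-40828) = -3212632836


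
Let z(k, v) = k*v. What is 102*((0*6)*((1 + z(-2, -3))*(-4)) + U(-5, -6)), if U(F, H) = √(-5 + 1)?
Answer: 204*I ≈ 204.0*I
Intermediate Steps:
U(F, H) = 2*I (U(F, H) = √(-4) = 2*I)
102*((0*6)*((1 + z(-2, -3))*(-4)) + U(-5, -6)) = 102*((0*6)*((1 - 2*(-3))*(-4)) + 2*I) = 102*(0*((1 + 6)*(-4)) + 2*I) = 102*(0*(7*(-4)) + 2*I) = 102*(0*(-28) + 2*I) = 102*(0 + 2*I) = 102*(2*I) = 204*I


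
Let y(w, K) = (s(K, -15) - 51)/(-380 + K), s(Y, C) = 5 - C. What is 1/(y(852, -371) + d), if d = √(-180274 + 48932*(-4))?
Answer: 23281/212065504963 - 5076009*I*√4642/212065504963 ≈ 1.0978e-7 - 0.0016308*I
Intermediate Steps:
d = 9*I*√4642 (d = √(-180274 - 195728) = √(-376002) = 9*I*√4642 ≈ 613.19*I)
y(w, K) = -31/(-380 + K) (y(w, K) = ((5 - 1*(-15)) - 51)/(-380 + K) = ((5 + 15) - 51)/(-380 + K) = (20 - 51)/(-380 + K) = -31/(-380 + K))
1/(y(852, -371) + d) = 1/(-31/(-380 - 371) + 9*I*√4642) = 1/(-31/(-751) + 9*I*√4642) = 1/(-31*(-1/751) + 9*I*√4642) = 1/(31/751 + 9*I*√4642)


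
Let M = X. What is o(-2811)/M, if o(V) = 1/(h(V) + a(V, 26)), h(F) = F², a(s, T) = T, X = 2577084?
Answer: 1/20363465765748 ≈ 4.9108e-14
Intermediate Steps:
M = 2577084
o(V) = 1/(26 + V²) (o(V) = 1/(V² + 26) = 1/(26 + V²))
o(-2811)/M = 1/((26 + (-2811)²)*2577084) = (1/2577084)/(26 + 7901721) = (1/2577084)/7901747 = (1/7901747)*(1/2577084) = 1/20363465765748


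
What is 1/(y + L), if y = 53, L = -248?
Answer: -1/195 ≈ -0.0051282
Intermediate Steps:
1/(y + L) = 1/(53 - 248) = 1/(-195) = -1/195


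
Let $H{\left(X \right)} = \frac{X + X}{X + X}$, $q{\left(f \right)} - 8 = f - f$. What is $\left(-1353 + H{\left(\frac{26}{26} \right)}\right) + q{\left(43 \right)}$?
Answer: $-1344$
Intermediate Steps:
$q{\left(f \right)} = 8$ ($q{\left(f \right)} = 8 + \left(f - f\right) = 8 + 0 = 8$)
$H{\left(X \right)} = 1$ ($H{\left(X \right)} = \frac{2 X}{2 X} = 2 X \frac{1}{2 X} = 1$)
$\left(-1353 + H{\left(\frac{26}{26} \right)}\right) + q{\left(43 \right)} = \left(-1353 + 1\right) + 8 = -1352 + 8 = -1344$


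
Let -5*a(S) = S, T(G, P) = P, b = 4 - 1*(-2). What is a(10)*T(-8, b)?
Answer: -12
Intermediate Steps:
b = 6 (b = 4 + 2 = 6)
a(S) = -S/5
a(10)*T(-8, b) = -⅕*10*6 = -2*6 = -12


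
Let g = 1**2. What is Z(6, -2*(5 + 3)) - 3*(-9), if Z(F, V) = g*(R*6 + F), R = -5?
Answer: 3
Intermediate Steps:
g = 1
Z(F, V) = -30 + F (Z(F, V) = 1*(-5*6 + F) = 1*(-30 + F) = -30 + F)
Z(6, -2*(5 + 3)) - 3*(-9) = (-30 + 6) - 3*(-9) = -24 + 27 = 3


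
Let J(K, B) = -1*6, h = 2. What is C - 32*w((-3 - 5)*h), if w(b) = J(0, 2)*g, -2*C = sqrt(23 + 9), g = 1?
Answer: 192 - 2*sqrt(2) ≈ 189.17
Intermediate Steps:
C = -2*sqrt(2) (C = -sqrt(23 + 9)/2 = -2*sqrt(2) ≈ -2.8284)
J(K, B) = -6
w(b) = -6 (w(b) = -6*1 = -6)
C - 32*w((-3 - 5)*h) = -2*sqrt(2) - 32*(-6) = -2*sqrt(2) + 192 = 192 - 2*sqrt(2)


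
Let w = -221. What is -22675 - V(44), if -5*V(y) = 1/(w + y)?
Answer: -20067376/885 ≈ -22675.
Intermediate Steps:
V(y) = -1/(5*(-221 + y))
-22675 - V(44) = -22675 - (-1)/(-1105 + 5*44) = -22675 - (-1)/(-1105 + 220) = -22675 - (-1)/(-885) = -22675 - (-1)*(-1)/885 = -22675 - 1*1/885 = -22675 - 1/885 = -20067376/885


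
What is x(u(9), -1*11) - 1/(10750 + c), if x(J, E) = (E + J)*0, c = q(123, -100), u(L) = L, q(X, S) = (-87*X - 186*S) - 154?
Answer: -1/18495 ≈ -5.4069e-5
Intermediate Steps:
q(X, S) = -154 - 186*S - 87*X (q(X, S) = (-186*S - 87*X) - 154 = -154 - 186*S - 87*X)
c = 7745 (c = -154 - 186*(-100) - 87*123 = -154 + 18600 - 10701 = 7745)
x(J, E) = 0
x(u(9), -1*11) - 1/(10750 + c) = 0 - 1/(10750 + 7745) = 0 - 1/18495 = -1/18495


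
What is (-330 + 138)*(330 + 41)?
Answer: -71232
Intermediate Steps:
(-330 + 138)*(330 + 41) = -192*371 = -71232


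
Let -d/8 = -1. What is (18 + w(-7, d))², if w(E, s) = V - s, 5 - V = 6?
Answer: 81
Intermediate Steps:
d = 8 (d = -8*(-1) = 8)
V = -1 (V = 5 - 1*6 = 5 - 6 = -1)
w(E, s) = -1 - s
(18 + w(-7, d))² = (18 + (-1 - 1*8))² = (18 + (-1 - 8))² = (18 - 9)² = 9² = 81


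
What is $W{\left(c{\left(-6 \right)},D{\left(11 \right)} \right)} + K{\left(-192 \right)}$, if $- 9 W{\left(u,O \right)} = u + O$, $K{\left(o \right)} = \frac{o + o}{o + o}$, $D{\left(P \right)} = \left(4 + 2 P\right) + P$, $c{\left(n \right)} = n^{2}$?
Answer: $- \frac{64}{9} \approx -7.1111$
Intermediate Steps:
$D{\left(P \right)} = 4 + 3 P$
$K{\left(o \right)} = 1$ ($K{\left(o \right)} = \frac{2 o}{2 o} = 2 o \frac{1}{2 o} = 1$)
$W{\left(u,O \right)} = - \frac{O}{9} - \frac{u}{9}$ ($W{\left(u,O \right)} = - \frac{u + O}{9} = - \frac{O + u}{9} = - \frac{O}{9} - \frac{u}{9}$)
$W{\left(c{\left(-6 \right)},D{\left(11 \right)} \right)} + K{\left(-192 \right)} = \left(- \frac{4 + 3 \cdot 11}{9} - \frac{\left(-6\right)^{2}}{9}\right) + 1 = \left(- \frac{4 + 33}{9} - 4\right) + 1 = \left(\left(- \frac{1}{9}\right) 37 - 4\right) + 1 = \left(- \frac{37}{9} - 4\right) + 1 = - \frac{73}{9} + 1 = - \frac{64}{9}$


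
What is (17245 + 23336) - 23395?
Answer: 17186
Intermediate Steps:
(17245 + 23336) - 23395 = 40581 - 23395 = 17186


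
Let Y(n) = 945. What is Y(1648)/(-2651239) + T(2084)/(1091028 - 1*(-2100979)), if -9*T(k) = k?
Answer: -32673201611/76164961020057 ≈ -0.00042898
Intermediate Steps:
T(k) = -k/9
Y(1648)/(-2651239) + T(2084)/(1091028 - 1*(-2100979)) = 945/(-2651239) + (-⅑*2084)/(1091028 - 1*(-2100979)) = 945*(-1/2651239) - 2084/(9*(1091028 + 2100979)) = -945/2651239 - 2084/9/3192007 = -945/2651239 - 2084/9*1/3192007 = -945/2651239 - 2084/28728063 = -32673201611/76164961020057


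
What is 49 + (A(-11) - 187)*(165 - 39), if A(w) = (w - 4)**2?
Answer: 4837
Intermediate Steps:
A(w) = (-4 + w)**2
49 + (A(-11) - 187)*(165 - 39) = 49 + ((-4 - 11)**2 - 187)*(165 - 39) = 49 + ((-15)**2 - 187)*126 = 49 + (225 - 187)*126 = 49 + 38*126 = 49 + 4788 = 4837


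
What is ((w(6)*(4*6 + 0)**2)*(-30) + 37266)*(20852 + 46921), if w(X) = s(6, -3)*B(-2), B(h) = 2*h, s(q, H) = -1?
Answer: -2158841142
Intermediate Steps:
w(X) = 4 (w(X) = -2*(-2) = -1*(-4) = 4)
((w(6)*(4*6 + 0)**2)*(-30) + 37266)*(20852 + 46921) = ((4*(4*6 + 0)**2)*(-30) + 37266)*(20852 + 46921) = ((4*(24 + 0)**2)*(-30) + 37266)*67773 = ((4*24**2)*(-30) + 37266)*67773 = ((4*576)*(-30) + 37266)*67773 = (2304*(-30) + 37266)*67773 = (-69120 + 37266)*67773 = -31854*67773 = -2158841142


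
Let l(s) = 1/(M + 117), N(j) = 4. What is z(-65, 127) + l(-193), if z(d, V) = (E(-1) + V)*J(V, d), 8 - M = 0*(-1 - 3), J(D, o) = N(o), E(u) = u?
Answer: 63001/125 ≈ 504.01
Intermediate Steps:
J(D, o) = 4
M = 8 (M = 8 - 0*(-1 - 3) = 8 - 0*(-4) = 8 - 1*0 = 8 + 0 = 8)
l(s) = 1/125 (l(s) = 1/(8 + 117) = 1/125)
z(d, V) = -4 + 4*V (z(d, V) = (-1 + V)*4 = -4 + 4*V)
z(-65, 127) + l(-193) = (-4 + 4*127) + 1/125 = (-4 + 508) + 1/125 = 504 + 1/125 = 63001/125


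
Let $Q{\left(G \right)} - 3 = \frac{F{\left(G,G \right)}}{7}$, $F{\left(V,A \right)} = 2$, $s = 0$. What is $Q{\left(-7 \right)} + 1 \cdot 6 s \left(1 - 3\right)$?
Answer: $\frac{23}{7} \approx 3.2857$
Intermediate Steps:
$Q{\left(G \right)} = \frac{23}{7}$ ($Q{\left(G \right)} = 3 + \frac{2}{7} = \frac{23}{7}$)
$Q{\left(-7 \right)} + 1 \cdot 6 s \left(1 - 3\right) = \frac{23}{7} + 1 \cdot 6 \cdot 0 \left(1 - 3\right) = \frac{23}{7} + 6 \cdot 0 \left(-2\right) = \frac{23}{7} + 6 \cdot 0 = \frac{23}{7} + 0 = \frac{23}{7}$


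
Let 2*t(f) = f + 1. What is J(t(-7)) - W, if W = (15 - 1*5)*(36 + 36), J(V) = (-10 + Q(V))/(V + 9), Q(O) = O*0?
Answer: -2165/3 ≈ -721.67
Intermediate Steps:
Q(O) = 0
t(f) = ½ + f/2 (t(f) = (f + 1)/2 = (1 + f)/2 = ½ + f/2)
J(V) = -10/(9 + V) (J(V) = (-10 + 0)/(V + 9) = -10/(9 + V))
W = 720 (W = (15 - 5)*72 = 10*72 = 720)
J(t(-7)) - W = -10/(9 + (½ + (½)*(-7))) - 1*720 = -10/(9 + (½ - 7/2)) - 720 = -10/(9 - 3) - 720 = -10/6 - 720 = -10*⅙ - 720 = -5/3 - 720 = -2165/3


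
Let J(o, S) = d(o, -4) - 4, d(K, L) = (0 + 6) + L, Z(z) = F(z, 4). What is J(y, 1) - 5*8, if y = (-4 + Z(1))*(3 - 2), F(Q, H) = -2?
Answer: -42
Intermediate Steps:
Z(z) = -2
d(K, L) = 6 + L
y = -6 (y = (-4 - 2)*(3 - 2) = -6*1 = -6)
J(o, S) = -2 (J(o, S) = (6 - 4) - 4 = 2 - 4 = -2)
J(y, 1) - 5*8 = -2 - 5*8 = -2 - 40 = -42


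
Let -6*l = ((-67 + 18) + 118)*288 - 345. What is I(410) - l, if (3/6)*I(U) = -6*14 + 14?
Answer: 6229/2 ≈ 3114.5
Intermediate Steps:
I(U) = -140 (I(U) = 2*(-6*14 + 14) = 2*(-84 + 14) = 2*(-70) = -140)
l = -6509/2 (l = -(((-67 + 18) + 118)*288 - 345)/6 = -((-49 + 118)*288 - 345)/6 = -(69*288 - 345)/6 = -(19872 - 345)/6 = -⅙*19527 = -6509/2 ≈ -3254.5)
I(410) - l = -140 - 1*(-6509/2) = -140 + 6509/2 = 6229/2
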